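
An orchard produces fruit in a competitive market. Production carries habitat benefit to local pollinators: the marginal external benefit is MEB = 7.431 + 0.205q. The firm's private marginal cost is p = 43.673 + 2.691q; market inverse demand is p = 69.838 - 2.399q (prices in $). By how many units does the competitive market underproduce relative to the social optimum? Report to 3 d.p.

1.737 units

Market equilibrium (private): 43.673 + 2.691q = 69.838 - 2.399q → q_m = 5.1405.
Social marginal cost = private MC − MEB = 36.242 + 2.486q.
Set SMC = demand: 36.242 + 2.486q = 69.838 - 2.399q → q* = 6.8774.
Gap = |5.1405 − 6.8774| = 1.7369.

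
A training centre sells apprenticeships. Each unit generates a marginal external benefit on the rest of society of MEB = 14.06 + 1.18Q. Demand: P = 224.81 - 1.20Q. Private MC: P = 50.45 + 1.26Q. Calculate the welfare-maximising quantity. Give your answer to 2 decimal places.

Q* = 147.20

Social marginal cost = private MC − MEB = 36.39 + 0.08Q.
Set SMC = demand: 36.39 + 0.08Q = 224.81 - 1.20Q → Q* = 147.2031.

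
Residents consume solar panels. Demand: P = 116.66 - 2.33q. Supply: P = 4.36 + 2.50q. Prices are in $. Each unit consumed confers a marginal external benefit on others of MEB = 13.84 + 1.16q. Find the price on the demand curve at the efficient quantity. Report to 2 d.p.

P = $36.58

Social marginal benefit = demand + MEB = 130.50 - 1.17q.
Set SMB = MC: 130.50 - 1.17q = 4.36 + 2.50q → q* = 34.3706.
Consumer price on the demand curve at q*: 116.66 − 2.33×34.3706 = 36.5765.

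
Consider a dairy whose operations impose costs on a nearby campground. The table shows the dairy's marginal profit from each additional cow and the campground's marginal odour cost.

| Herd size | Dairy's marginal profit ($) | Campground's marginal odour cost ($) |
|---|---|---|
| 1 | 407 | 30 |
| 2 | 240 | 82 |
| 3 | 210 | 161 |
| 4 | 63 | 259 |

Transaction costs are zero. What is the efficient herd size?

Bargaining reaches the level where marginal profit last exceeds marginal odour cost.
That holds through level 3 (210 ≥ 161) but not at 4 (63 < 259).

3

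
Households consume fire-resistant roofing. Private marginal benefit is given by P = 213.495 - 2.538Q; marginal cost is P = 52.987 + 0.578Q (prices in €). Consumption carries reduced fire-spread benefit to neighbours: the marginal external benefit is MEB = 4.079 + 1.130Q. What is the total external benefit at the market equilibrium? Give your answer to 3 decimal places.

Market equilibrium (private): 52.987 + 0.578Q = 213.495 - 2.538Q → Q_m = 51.5109.
Total external benefit = ∫₀^{Q_m} (4.079 + 1.130Q) dQ = 4.079×51.5109 + ½×1.130×51.5109² = 1709.2686.

€1709.269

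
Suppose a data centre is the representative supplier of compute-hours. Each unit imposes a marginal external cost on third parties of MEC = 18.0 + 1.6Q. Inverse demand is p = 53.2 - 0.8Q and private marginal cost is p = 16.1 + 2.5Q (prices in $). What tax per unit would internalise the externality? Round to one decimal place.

Social marginal cost = private MC + MEC = 34.1 + 4.1Q.
Set SMC = demand: 34.1 + 4.1Q = 53.2 - 0.8Q → Q* = 3.8980.
The Pigouvian tax equals MEC at Q*: 18.0 + 1.6×3.8980 = 24.2368.

tax = $24.2 per unit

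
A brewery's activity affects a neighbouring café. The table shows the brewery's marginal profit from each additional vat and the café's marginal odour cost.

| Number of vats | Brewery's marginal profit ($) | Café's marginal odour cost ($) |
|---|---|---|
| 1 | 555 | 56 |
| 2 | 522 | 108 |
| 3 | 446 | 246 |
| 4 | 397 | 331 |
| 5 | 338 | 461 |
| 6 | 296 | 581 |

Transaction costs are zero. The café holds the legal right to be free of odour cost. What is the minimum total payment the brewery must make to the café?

$741

Efficient level: marginal profit ≥ marginal odour cost through level 4, so k* = 4.
With the café holding the right, the brewery must at least compensate total damage at k*: 56 + 108 + 246 + 331 = 741.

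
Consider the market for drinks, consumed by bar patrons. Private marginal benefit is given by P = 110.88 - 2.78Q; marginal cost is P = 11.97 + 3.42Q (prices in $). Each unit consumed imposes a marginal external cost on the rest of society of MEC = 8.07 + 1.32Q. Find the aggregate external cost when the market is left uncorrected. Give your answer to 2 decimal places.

Market equilibrium (private): 11.97 + 3.42Q = 110.88 - 2.78Q → Q_m = 15.9532.
Total external cost = ∫₀^{Q_m} (8.07 + 1.32Q) dQ = 8.07×15.9532 + ½×1.32×15.9532² = 296.7154.

$296.72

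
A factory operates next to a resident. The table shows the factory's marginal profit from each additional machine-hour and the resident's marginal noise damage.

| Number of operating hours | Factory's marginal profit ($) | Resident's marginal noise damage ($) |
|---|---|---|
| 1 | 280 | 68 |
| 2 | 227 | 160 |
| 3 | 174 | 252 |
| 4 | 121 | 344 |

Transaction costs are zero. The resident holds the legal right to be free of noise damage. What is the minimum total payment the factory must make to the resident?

$228

Efficient level: marginal profit ≥ marginal noise damage through level 2, so k* = 2.
With the resident holding the right, the factory must at least compensate total damage at k*: 68 + 160 = 228.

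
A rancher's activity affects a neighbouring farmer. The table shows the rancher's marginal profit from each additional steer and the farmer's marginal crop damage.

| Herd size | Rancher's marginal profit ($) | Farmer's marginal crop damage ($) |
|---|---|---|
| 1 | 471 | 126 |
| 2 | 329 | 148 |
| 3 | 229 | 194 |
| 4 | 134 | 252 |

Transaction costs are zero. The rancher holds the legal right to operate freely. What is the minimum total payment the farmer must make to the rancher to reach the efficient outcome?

$134

Left alone the rancher would choose level 4 (marginal profit stays positive).
Efficient level: k* = 3 (marginal profit ≥ marginal crop damage through 3).
The farmer must at least cover the rancher's forgone profit from cutting 4→3: 134 = 134.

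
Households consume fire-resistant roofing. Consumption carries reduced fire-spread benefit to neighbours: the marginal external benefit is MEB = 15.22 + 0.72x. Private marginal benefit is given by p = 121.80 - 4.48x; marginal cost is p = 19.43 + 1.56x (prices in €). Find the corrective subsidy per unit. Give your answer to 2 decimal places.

subsidy = €31.13 per unit

Social marginal benefit = demand + MEB = 137.02 - 3.76x.
Set SMB = MC: 137.02 - 3.76x = 19.43 + 1.56x → x* = 22.1034.
The Pigouvian subsidy equals MEB at x*: 15.22 + 0.72×22.1034 = 31.1344.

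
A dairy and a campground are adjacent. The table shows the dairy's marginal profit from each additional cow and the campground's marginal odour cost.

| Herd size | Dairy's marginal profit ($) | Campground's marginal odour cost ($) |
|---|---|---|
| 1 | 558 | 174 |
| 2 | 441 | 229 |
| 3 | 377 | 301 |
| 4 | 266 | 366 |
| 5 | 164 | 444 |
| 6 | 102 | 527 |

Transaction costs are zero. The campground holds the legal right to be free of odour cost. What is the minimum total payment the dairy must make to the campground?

$704

Efficient level: marginal profit ≥ marginal odour cost through level 3, so k* = 3.
With the campground holding the right, the dairy must at least compensate total damage at k*: 174 + 229 + 301 = 704.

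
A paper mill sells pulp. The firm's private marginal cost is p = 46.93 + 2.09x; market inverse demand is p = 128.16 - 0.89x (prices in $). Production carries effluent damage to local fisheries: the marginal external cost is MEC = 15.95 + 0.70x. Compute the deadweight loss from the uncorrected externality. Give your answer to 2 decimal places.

DWL = $166.73

Market equilibrium (private): 46.93 + 2.09x = 128.16 - 0.89x → x_m = 27.2584.
Social marginal cost = private MC + MEC = 62.88 + 2.79x.
Set SMC = demand: 62.88 + 2.79x = 128.16 - 0.89x → x* = 17.7391.
The welfare-loss triangle has base |x_m − x*| and height MEC(x_m) (the vertical gap between SMC and demand is zero at x* and MEC at x_m).
DWL = ½ × 9.5193 × 35.0309 = 166.7348.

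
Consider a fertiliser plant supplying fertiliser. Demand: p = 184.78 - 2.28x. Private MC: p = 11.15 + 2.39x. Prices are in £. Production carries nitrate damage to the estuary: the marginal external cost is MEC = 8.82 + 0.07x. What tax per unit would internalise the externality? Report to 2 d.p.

Social marginal cost = private MC + MEC = 19.97 + 2.46x.
Set SMC = demand: 19.97 + 2.46x = 184.78 - 2.28x → x* = 34.7700.
The Pigouvian tax equals MEC at x*: 8.82 + 0.07×34.7700 = 11.2539.

tax = £11.25 per unit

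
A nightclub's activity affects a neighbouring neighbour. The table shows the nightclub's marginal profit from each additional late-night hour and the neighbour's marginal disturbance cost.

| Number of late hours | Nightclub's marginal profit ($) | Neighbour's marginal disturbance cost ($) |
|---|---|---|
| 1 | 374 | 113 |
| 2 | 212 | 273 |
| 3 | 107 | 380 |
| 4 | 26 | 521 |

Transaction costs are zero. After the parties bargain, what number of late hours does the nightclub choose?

1

Bargaining reaches the level where marginal profit last exceeds marginal disturbance cost.
That holds through level 1 (374 ≥ 113) but not at 2 (212 < 273).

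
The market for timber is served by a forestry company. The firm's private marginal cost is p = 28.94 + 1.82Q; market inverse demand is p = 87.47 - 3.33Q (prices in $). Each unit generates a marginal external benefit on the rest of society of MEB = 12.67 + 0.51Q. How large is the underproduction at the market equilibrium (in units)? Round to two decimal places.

3.98 units

Market equilibrium (private): 28.94 + 1.82Q = 87.47 - 3.33Q → Q_m = 11.3650.
Social marginal cost = private MC − MEB = 16.27 + 1.31Q.
Set SMC = demand: 16.27 + 1.31Q = 87.47 - 3.33Q → Q* = 15.3448.
Gap = |11.3650 − 15.3448| = 3.9798.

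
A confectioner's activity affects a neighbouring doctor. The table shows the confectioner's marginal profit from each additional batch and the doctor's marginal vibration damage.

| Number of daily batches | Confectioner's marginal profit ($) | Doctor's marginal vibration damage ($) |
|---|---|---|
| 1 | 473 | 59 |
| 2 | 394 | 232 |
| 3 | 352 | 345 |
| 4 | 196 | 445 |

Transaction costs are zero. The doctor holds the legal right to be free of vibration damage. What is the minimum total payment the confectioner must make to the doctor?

Efficient level: marginal profit ≥ marginal vibration damage through level 3, so k* = 3.
With the doctor holding the right, the confectioner must at least compensate total damage at k*: 59 + 232 + 345 = 636.

$636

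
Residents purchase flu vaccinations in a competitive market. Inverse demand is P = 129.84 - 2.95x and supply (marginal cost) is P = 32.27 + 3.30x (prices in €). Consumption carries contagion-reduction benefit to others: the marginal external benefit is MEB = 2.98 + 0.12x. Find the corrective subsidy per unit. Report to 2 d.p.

subsidy = €4.95 per unit

Social marginal benefit = demand + MEB = 132.82 - 2.83x.
Set SMB = MC: 132.82 - 2.83x = 32.27 + 3.30x → x* = 16.4029.
The Pigouvian subsidy equals MEB at x*: 2.98 + 0.12×16.4029 = 4.9483.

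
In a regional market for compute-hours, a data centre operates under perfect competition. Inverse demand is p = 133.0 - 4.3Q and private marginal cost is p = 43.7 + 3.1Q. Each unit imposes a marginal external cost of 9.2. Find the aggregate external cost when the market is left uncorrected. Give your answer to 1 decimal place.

111.0

Market equilibrium (private): 43.7 + 3.1Q = 133.0 - 4.3Q → Q_m = 12.0676.
Total external cost = MEC × Q_m = 9.2 × 12.0676 = 111.0219.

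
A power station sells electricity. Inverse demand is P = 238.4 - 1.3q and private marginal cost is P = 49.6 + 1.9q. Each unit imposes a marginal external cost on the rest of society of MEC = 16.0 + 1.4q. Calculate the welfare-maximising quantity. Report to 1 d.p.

q* = 37.6

Social marginal cost = private MC + MEC = 65.6 + 3.3q.
Set SMC = demand: 65.6 + 3.3q = 238.4 - 1.3q → q* = 37.5652.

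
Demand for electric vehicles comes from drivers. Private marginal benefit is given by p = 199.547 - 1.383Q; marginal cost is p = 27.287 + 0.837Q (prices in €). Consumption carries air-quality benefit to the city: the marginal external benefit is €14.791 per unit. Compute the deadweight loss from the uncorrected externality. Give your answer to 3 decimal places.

DWL = €49.273

Market equilibrium (private): 27.287 + 0.837Q = 199.547 - 1.383Q → Q_m = 77.5946.
Social marginal benefit = demand + MEB = 214.338 - 1.383Q.
Set SMB = MC: 214.338 - 1.383Q = 27.287 + 0.837Q → Q* = 84.2572.
Height of the DWL triangle at Q_m is SMB(Q_m) − MC(Q_m) = MEB(Q_m) = 14.7910.
DWL = ½ × 6.6626 × 14.7910 = 49.2733.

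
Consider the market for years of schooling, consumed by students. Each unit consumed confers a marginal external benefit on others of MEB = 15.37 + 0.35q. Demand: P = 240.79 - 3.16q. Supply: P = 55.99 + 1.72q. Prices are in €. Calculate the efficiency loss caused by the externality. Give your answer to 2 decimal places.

DWL = €90.43

Market equilibrium (private): 55.99 + 1.72q = 240.79 - 3.16q → q_m = 37.8689.
Social marginal benefit = demand + MEB = 256.16 - 2.81q.
Set SMB = MC: 256.16 - 2.81q = 55.99 + 1.72q → q* = 44.1876.
The welfare-loss triangle has base |q_m − q*| and height MEB(q_m) (the vertical gap between SMB and MC is zero at q* and MEB at q_m).
DWL = ½ × 6.3187 × 28.6241 = 90.4336.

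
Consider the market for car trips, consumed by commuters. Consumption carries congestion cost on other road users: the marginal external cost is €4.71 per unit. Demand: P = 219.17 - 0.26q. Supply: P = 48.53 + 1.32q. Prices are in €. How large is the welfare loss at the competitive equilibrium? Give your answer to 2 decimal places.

Market equilibrium (private): 48.53 + 1.32q = 219.17 - 0.26q → q_m = 108.0000.
Social marginal benefit = demand − MEC = 214.46 - 0.26q.
Set SMB = MC: 214.46 - 0.26q = 48.53 + 1.32q → q* = 105.0190.
The loss is the area between SMB and MC from q* to q_m; with linear curves that's a triangle of height MEC(q_m).
DWL = ½ × 2.9810 × 4.7100 = 7.0203.

DWL = €7.02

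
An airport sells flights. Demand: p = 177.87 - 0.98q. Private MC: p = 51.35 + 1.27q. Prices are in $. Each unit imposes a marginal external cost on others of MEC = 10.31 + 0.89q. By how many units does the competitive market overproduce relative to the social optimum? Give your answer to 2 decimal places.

19.22 units

Market equilibrium (private): 51.35 + 1.27q = 177.87 - 0.98q → q_m = 56.2311.
Social marginal cost = private MC + MEC = 61.66 + 2.16q.
Set SMC = demand: 61.66 + 2.16q = 177.87 - 0.98q → q* = 37.0096.
Gap = |56.2311 − 37.0096| = 19.2215.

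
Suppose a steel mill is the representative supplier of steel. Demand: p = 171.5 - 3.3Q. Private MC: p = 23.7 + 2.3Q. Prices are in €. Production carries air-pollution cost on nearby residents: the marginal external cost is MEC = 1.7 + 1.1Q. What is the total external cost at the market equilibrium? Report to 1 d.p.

€428.0

Market equilibrium (private): 23.7 + 2.3Q = 171.5 - 3.3Q → Q_m = 26.3929.
Total external cost = ∫₀^{Q_m} (1.7 + 1.1Q) dQ = 1.7×26.3929 + ½×1.1×26.3929² = 427.9898.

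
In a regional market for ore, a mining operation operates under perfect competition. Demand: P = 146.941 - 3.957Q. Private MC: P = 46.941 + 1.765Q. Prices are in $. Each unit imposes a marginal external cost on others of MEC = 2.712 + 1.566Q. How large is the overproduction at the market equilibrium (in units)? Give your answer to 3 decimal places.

4.127 units

Market equilibrium (private): 46.941 + 1.765Q = 146.941 - 3.957Q → Q_m = 17.4764.
Social marginal cost = private MC + MEC = 49.653 + 3.331Q.
Set SMC = demand: 49.653 + 3.331Q = 146.941 - 3.957Q → Q* = 13.3491.
Gap = |17.4764 − 13.3491| = 4.1273.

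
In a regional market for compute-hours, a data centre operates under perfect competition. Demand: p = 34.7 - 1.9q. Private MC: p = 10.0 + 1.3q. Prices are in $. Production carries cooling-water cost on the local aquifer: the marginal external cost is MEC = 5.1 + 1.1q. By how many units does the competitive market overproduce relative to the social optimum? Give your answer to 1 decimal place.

3.2 units

Market equilibrium (private): 10.0 + 1.3q = 34.7 - 1.9q → q_m = 7.7188.
Social marginal cost = private MC + MEC = 15.1 + 2.4q.
Set SMC = demand: 15.1 + 2.4q = 34.7 - 1.9q → q* = 4.5581.
Gap = |7.7188 − 4.5581| = 3.1607.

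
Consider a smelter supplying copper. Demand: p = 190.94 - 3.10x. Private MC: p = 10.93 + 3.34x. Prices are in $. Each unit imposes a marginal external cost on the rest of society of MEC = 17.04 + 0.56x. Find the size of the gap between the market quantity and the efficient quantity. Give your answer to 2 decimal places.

4.67 units

Market equilibrium (private): 10.93 + 3.34x = 190.94 - 3.10x → x_m = 27.9519.
Social marginal cost = private MC + MEC = 27.97 + 3.90x.
Set SMC = demand: 27.97 + 3.90x = 190.94 - 3.10x → x* = 23.2814.
Gap = |27.9519 − 23.2814| = 4.6705.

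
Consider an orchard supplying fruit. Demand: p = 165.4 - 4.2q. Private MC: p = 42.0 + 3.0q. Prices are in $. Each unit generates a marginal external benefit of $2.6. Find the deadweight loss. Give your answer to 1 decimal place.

Market equilibrium (private): 42.0 + 3.0q = 165.4 - 4.2q → q_m = 17.1389.
Social marginal cost = private MC − MEB = 39.4 + 3.0q.
Set SMC = demand: 39.4 + 3.0q = 165.4 - 4.2q → q* = 17.5000.
Height of the DWL triangle at q_m is demand(q_m) − SMC(q_m) = MEB(q_m) = 2.6000.
DWL = ½ × 0.3611 × 2.6000 = 0.4694.

DWL = $0.5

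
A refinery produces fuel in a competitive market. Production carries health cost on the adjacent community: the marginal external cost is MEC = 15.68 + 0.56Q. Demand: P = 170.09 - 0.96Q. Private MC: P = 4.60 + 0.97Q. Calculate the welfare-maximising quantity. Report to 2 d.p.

Q* = 60.16

Social marginal cost = private MC + MEC = 20.28 + 1.53Q.
Set SMC = demand: 20.28 + 1.53Q = 170.09 - 0.96Q → Q* = 60.1647.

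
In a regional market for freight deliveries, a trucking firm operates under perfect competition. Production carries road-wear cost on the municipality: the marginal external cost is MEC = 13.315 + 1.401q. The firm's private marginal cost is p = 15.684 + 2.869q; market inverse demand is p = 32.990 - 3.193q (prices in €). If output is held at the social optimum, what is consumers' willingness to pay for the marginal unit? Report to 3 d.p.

P = €31.282

Social marginal cost = private MC + MEC = 28.999 + 4.270q.
Set SMC = demand: 28.999 + 4.270q = 32.990 - 3.193q → q* = 0.5348.
Consumer price on the demand curve at q*: 32.990 − 3.193×0.5348 = 31.2824.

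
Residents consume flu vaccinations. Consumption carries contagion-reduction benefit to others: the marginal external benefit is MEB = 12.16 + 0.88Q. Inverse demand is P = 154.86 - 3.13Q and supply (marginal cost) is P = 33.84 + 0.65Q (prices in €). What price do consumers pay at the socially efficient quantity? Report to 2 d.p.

Social marginal benefit = demand + MEB = 167.02 - 2.25Q.
Set SMB = MC: 167.02 - 2.25Q = 33.84 + 0.65Q → Q* = 45.9241.
Consumer price on the demand curve at Q*: 154.86 − 3.13×45.9241 = 11.1176.

P = €11.12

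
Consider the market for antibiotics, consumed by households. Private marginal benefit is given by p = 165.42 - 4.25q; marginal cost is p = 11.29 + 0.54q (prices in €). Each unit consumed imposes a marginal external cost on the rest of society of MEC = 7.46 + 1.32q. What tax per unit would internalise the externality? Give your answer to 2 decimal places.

Social marginal benefit = demand − MEC = 157.96 - 5.57q.
Set SMB = MC: 157.96 - 5.57q = 11.29 + 0.54q → q* = 24.0049.
The Pigouvian tax equals MEC at q*: 7.46 + 1.32×24.0049 = 39.1465.

tax = €39.15 per unit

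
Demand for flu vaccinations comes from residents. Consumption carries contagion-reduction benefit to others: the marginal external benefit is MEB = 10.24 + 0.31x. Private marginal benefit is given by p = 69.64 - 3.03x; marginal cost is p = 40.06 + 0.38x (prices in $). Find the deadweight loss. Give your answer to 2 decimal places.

Market equilibrium (private): 40.06 + 0.38x = 69.64 - 3.03x → x_m = 8.6745.
Social marginal benefit = demand + MEB = 79.88 - 2.72x.
Set SMB = MC: 79.88 - 2.72x = 40.06 + 0.38x → x* = 12.8452.
The welfare-loss triangle has base |x_m − x*| and height MEB(x_m) (the vertical gap between SMB and MC is zero at x* and MEB at x_m).
DWL = ½ × 4.1707 × 12.9291 = 26.9617.

DWL = $26.96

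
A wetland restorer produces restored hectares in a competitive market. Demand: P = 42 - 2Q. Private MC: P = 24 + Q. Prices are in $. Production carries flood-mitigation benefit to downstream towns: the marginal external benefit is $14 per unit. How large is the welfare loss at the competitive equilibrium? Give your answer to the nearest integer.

Market equilibrium (private): 24 + Q = 42 - 2Q → Q_m = 6.0000.
Social marginal cost = private MC − MEB = 10 + Q.
Set SMC = demand: 10 + Q = 42 - 2Q → Q* = 10.6667.
The welfare-loss triangle has base |Q_m − Q*| and height MEB(Q_m) (the vertical gap between SMC and demand is zero at Q* and MEB at Q_m).
DWL = ½ × 4.6667 × 14.0000 = 32.6669.

DWL = $33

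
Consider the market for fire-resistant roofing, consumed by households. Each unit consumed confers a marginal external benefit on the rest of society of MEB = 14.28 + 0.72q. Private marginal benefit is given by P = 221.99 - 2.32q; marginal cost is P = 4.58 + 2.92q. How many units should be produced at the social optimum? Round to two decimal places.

q* = 51.26

Social marginal benefit = demand + MEB = 236.27 - 1.60q.
Set SMB = MC: 236.27 - 1.60q = 4.58 + 2.92q → q* = 51.2588.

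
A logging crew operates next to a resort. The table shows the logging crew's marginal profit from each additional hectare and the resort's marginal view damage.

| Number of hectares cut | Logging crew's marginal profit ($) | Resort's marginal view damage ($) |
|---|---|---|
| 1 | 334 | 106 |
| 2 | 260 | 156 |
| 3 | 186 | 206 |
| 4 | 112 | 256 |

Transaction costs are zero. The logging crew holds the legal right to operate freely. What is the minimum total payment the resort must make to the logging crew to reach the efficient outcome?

Left alone the logging crew would choose level 4 (marginal profit stays positive).
Efficient level: k* = 2 (marginal profit ≥ marginal view damage through 2).
The resort must at least cover the logging crew's forgone profit from cutting 4→2: 186 + 112 = 298.

$298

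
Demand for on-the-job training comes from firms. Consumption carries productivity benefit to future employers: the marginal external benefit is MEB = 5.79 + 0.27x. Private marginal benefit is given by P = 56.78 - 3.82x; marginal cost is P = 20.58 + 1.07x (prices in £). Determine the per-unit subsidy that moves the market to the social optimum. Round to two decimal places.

subsidy = £8.24 per unit

Social marginal benefit = demand + MEB = 62.57 - 3.55x.
Set SMB = MC: 62.57 - 3.55x = 20.58 + 1.07x → x* = 9.0887.
The Pigouvian subsidy equals MEB at x*: 5.79 + 0.27×9.0887 = 8.2439.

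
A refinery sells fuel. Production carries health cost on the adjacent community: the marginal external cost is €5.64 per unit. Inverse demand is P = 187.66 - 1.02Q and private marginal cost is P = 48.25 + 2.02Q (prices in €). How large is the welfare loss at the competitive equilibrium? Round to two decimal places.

Market equilibrium (private): 48.25 + 2.02Q = 187.66 - 1.02Q → Q_m = 45.8586.
Social marginal cost = private MC + MEC = 53.89 + 2.02Q.
Set SMC = demand: 53.89 + 2.02Q = 187.66 - 1.02Q → Q* = 44.0033.
Between Q* and Q_m the wedge SMC − demand runs linearly from 0 to MEC(Q_m), so the loss is a triangle.
DWL = ½ × 1.8553 × 5.6400 = 5.2319.

DWL = €5.23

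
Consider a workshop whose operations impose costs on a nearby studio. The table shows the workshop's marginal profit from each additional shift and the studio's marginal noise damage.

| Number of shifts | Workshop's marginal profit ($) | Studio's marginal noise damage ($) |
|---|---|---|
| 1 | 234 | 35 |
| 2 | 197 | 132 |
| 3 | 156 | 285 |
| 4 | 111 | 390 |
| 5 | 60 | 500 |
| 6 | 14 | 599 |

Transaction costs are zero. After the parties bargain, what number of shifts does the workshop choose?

Bargaining reaches the level where marginal profit last exceeds marginal noise damage.
That holds through level 2 (197 ≥ 132) but not at 3 (156 < 285).

2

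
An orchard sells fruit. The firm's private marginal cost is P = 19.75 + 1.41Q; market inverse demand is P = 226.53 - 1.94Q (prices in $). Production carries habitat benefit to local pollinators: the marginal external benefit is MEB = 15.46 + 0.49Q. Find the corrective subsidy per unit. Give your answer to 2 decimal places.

subsidy = $53.54 per unit

Social marginal cost = private MC − MEB = 4.29 + 0.92Q.
Set SMC = demand: 4.29 + 0.92Q = 226.53 - 1.94Q → Q* = 77.7063.
The Pigouvian subsidy equals MEB at Q*: 15.46 + 0.49×77.7063 = 53.5361.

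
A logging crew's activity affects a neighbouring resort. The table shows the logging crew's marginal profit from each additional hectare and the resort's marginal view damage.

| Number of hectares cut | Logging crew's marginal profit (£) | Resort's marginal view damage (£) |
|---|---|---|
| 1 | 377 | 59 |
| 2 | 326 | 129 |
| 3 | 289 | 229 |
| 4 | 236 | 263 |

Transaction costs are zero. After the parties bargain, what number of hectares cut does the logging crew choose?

3

Bargaining reaches the level where marginal profit last exceeds marginal view damage.
That holds through level 3 (289 ≥ 229) but not at 4 (236 < 263).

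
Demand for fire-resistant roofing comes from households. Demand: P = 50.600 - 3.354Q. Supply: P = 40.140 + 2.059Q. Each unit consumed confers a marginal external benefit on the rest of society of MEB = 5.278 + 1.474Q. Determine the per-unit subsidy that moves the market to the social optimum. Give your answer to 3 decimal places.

Social marginal benefit = demand + MEB = 55.878 - 1.880Q.
Set SMB = MC: 55.878 - 1.880Q = 40.140 + 2.059Q → Q* = 3.9954.
The Pigouvian subsidy equals MEB at Q*: 5.278 + 1.474×3.9954 = 11.1672.

subsidy = 11.167 per unit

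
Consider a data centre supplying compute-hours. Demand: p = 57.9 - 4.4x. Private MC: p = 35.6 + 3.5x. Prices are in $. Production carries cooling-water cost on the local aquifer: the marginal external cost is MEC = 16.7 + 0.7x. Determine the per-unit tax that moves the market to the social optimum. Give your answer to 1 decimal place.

Social marginal cost = private MC + MEC = 52.3 + 4.2x.
Set SMC = demand: 52.3 + 4.2x = 57.9 - 4.4x → x* = 0.6512.
The Pigouvian tax equals MEC at x*: 16.7 + 0.7×0.6512 = 17.1558.

tax = $17.2 per unit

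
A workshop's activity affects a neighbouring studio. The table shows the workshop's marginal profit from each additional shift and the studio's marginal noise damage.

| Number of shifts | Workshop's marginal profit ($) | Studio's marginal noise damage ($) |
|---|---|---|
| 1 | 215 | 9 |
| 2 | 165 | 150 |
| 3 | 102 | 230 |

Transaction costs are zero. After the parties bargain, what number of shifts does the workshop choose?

Bargaining reaches the level where marginal profit last exceeds marginal noise damage.
That holds through level 2 (165 ≥ 150) but not at 3 (102 < 230).

2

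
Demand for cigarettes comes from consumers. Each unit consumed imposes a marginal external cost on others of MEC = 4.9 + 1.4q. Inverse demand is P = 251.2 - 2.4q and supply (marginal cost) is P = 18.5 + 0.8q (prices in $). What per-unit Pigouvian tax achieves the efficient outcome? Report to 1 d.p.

tax = $74.2 per unit

Social marginal benefit = demand − MEC = 246.3 - 3.8q.
Set SMB = MC: 246.3 - 3.8q = 18.5 + 0.8q → q* = 49.5217.
The Pigouvian tax equals MEC at q*: 4.9 + 1.4×49.5217 = 74.2304.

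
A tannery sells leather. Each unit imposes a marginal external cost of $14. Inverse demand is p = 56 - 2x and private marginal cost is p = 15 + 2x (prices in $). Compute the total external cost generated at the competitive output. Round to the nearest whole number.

Market equilibrium (private): 15 + 2x = 56 - 2x → x_m = 10.2500.
Total external cost = MEC × x_m = 14 × 10.2500 = 143.5000.

$144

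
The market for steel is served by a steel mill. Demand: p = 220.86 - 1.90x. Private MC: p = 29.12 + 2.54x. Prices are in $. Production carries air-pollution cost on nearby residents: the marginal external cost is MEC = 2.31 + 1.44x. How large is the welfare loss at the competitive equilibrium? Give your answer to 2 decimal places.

DWL = $353.72

Market equilibrium (private): 29.12 + 2.54x = 220.86 - 1.90x → x_m = 43.1847.
Social marginal cost = private MC + MEC = 31.43 + 3.98x.
Set SMC = demand: 31.43 + 3.98x = 220.86 - 1.90x → x* = 32.2160.
Height of the DWL triangle at x_m is SMC(x_m) − demand(x_m) = MEC(x_m) = 64.4959.
DWL = ½ × 10.9687 × 64.4959 = 353.7181.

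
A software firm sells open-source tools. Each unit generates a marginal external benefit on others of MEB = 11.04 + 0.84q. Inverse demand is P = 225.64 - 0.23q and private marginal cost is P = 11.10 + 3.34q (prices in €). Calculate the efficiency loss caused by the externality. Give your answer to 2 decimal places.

DWL = €693.17

Market equilibrium (private): 11.10 + 3.34q = 225.64 - 0.23q → q_m = 60.0952.
Social marginal cost = private MC − MEB = 0.06 + 2.50q.
Set SMC = demand: 0.06 + 2.50q = 225.64 - 0.23q → q* = 82.6300.
The loss is the area between SMC and demand from q* to q_m; with linear curves that's a triangle of height MEB(q_m).
DWL = ½ × 22.5348 × 61.5200 = 693.1704.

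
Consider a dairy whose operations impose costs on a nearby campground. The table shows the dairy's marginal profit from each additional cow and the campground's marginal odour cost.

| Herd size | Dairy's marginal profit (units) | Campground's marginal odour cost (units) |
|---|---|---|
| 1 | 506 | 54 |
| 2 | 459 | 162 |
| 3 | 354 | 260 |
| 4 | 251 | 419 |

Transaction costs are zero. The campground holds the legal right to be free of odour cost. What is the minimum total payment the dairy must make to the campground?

476

Efficient level: marginal profit ≥ marginal odour cost through level 3, so k* = 3.
With the campground holding the right, the dairy must at least compensate total damage at k*: 54 + 162 + 260 = 476.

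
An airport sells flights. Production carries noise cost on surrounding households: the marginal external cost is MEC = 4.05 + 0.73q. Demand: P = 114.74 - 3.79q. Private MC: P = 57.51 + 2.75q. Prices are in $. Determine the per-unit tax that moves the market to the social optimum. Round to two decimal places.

Social marginal cost = private MC + MEC = 61.56 + 3.48q.
Set SMC = demand: 61.56 + 3.48q = 114.74 - 3.79q → q* = 7.3150.
The Pigouvian tax equals MEC at q*: 4.05 + 0.73×7.3150 = 9.3900.

tax = $9.39 per unit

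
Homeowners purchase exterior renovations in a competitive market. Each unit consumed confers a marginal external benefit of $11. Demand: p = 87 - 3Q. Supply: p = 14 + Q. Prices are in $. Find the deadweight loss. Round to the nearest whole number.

DWL = $15

Market equilibrium (private): 14 + Q = 87 - 3Q → Q_m = 18.2500.
Social marginal benefit = demand + MEB = 98 - 3Q.
Set SMB = MC: 98 - 3Q = 14 + Q → Q* = 21.0000.
Height of the DWL triangle at Q_m is SMB(Q_m) − MC(Q_m) = MEB(Q_m) = 11.0000.
DWL = ½ × 2.7500 × 11.0000 = 15.1250.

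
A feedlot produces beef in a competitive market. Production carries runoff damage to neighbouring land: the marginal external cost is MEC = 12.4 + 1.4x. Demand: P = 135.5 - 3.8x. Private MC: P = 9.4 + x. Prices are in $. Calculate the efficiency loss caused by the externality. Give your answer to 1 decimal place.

DWL = $195.0

Market equilibrium (private): 9.4 + x = 135.5 - 3.8x → x_m = 26.2708.
Social marginal cost = private MC + MEC = 21.8 + 2.4x.
Set SMC = demand: 21.8 + 2.4x = 135.5 - 3.8x → x* = 18.3387.
Height of the DWL triangle at x_m is SMC(x_m) − demand(x_m) = MEC(x_m) = 49.1792.
DWL = ½ × 7.9321 × 49.1792 = 195.0472.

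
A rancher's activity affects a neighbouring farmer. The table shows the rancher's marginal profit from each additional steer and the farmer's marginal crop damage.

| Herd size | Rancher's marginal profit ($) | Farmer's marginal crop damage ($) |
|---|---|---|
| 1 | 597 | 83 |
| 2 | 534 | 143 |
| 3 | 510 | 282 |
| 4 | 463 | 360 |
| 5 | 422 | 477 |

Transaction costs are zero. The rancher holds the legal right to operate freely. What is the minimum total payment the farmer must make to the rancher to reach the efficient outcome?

$422

Left alone the rancher would choose level 5 (marginal profit stays positive).
Efficient level: k* = 4 (marginal profit ≥ marginal crop damage through 4).
The farmer must at least cover the rancher's forgone profit from cutting 5→4: 422 = 422.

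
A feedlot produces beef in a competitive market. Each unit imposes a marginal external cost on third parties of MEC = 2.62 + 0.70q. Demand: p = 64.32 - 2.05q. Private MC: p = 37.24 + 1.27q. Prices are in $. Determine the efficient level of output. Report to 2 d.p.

Social marginal cost = private MC + MEC = 39.86 + 1.97q.
Set SMC = demand: 39.86 + 1.97q = 64.32 - 2.05q → q* = 6.0846.

q* = 6.08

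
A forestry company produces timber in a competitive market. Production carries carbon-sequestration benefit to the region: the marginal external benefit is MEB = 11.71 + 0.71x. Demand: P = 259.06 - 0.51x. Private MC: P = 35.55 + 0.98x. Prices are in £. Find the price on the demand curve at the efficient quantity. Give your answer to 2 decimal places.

Social marginal cost = private MC − MEB = 23.84 + 0.27x.
Set SMC = demand: 23.84 + 0.27x = 259.06 - 0.51x → x* = 301.5641.
Consumer price on the demand curve at x*: 259.06 − 0.51×301.5641 = 105.2623.

P = £105.26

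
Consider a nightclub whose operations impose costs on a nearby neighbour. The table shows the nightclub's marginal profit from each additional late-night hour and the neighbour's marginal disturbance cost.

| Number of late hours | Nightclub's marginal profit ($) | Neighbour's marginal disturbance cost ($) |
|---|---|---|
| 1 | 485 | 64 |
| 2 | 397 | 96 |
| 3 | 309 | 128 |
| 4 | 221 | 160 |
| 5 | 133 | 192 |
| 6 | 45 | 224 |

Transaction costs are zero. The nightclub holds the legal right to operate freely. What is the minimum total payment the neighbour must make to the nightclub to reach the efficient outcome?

$178

Left alone the nightclub would choose level 6 (marginal profit stays positive).
Efficient level: k* = 4 (marginal profit ≥ marginal disturbance cost through 4).
The neighbour must at least cover the nightclub's forgone profit from cutting 6→4: 133 + 45 = 178.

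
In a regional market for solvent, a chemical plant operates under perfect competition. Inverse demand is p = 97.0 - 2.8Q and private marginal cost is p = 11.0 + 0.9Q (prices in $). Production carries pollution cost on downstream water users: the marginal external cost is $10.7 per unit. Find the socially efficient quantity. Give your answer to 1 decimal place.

Q* = 20.4

Social marginal cost = private MC + MEC = 21.7 + 0.9Q.
Set SMC = demand: 21.7 + 0.9Q = 97.0 - 2.8Q → Q* = 20.3514.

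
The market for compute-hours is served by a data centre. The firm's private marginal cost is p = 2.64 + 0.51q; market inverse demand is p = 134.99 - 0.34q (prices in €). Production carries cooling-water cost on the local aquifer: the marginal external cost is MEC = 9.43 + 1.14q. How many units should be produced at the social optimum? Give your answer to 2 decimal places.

q* = 61.77

Social marginal cost = private MC + MEC = 12.07 + 1.65q.
Set SMC = demand: 12.07 + 1.65q = 134.99 - 0.34q → q* = 61.7688.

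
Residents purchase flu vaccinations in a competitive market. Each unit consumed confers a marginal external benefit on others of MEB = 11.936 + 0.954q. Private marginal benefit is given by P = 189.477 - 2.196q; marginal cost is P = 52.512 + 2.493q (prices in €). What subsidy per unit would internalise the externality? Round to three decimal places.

Social marginal benefit = demand + MEB = 201.413 - 1.242q.
Set SMB = MC: 201.413 - 1.242q = 52.512 + 2.493q → q* = 39.8664.
The Pigouvian subsidy equals MEB at q*: 11.936 + 0.954×39.8664 = 49.9685.

subsidy = €49.969 per unit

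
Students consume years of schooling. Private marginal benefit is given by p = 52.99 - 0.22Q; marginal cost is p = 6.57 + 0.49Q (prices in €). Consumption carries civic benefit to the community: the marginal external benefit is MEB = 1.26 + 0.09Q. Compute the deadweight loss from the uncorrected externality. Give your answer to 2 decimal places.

DWL = €41.16

Market equilibrium (private): 6.57 + 0.49Q = 52.99 - 0.22Q → Q_m = 65.3803.
Social marginal benefit = demand + MEB = 54.25 - 0.13Q.
Set SMB = MC: 54.25 - 0.13Q = 6.57 + 0.49Q → Q* = 76.9032.
Height of the DWL triangle at Q_m is SMB(Q_m) − MC(Q_m) = MEB(Q_m) = 7.1442.
DWL = ½ × 11.5229 × 7.1442 = 41.1610.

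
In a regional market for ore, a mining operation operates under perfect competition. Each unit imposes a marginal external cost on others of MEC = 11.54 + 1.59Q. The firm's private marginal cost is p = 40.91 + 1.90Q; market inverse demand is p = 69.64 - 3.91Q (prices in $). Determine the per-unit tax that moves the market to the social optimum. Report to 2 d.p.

Social marginal cost = private MC + MEC = 52.45 + 3.49Q.
Set SMC = demand: 52.45 + 3.49Q = 69.64 - 3.91Q → Q* = 2.3230.
The Pigouvian tax equals MEC at Q*: 11.54 + 1.59×2.3230 = 15.2336.

tax = $15.23 per unit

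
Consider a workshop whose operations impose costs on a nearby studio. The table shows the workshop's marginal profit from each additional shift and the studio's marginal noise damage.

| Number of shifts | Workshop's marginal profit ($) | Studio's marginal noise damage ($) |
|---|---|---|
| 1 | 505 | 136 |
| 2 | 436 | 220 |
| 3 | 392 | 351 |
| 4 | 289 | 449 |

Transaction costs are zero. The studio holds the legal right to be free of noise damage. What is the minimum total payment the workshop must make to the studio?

$707

Efficient level: marginal profit ≥ marginal noise damage through level 3, so k* = 3.
With the studio holding the right, the workshop must at least compensate total damage at k*: 136 + 220 + 351 = 707.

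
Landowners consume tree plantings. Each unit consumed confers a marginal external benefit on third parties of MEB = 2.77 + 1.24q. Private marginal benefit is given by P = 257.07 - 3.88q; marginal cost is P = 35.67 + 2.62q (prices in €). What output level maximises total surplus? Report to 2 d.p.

q* = 42.62

Social marginal benefit = demand + MEB = 259.84 - 2.64q.
Set SMB = MC: 259.84 - 2.64q = 35.67 + 2.62q → q* = 42.6179.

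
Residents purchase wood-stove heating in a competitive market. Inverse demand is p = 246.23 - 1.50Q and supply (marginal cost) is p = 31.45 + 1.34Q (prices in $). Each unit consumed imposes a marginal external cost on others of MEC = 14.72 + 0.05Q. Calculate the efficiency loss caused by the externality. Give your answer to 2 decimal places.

DWL = $59.22

Market equilibrium (private): 31.45 + 1.34Q = 246.23 - 1.50Q → Q_m = 75.6268.
Social marginal benefit = demand − MEC = 231.51 - 1.55Q.
Set SMB = MC: 231.51 - 1.55Q = 31.45 + 1.34Q → Q* = 69.2249.
The welfare-loss triangle has base |Q_m − Q*| and height MEC(Q_m) (the vertical gap between SMB and MC is zero at Q* and MEC at Q_m).
DWL = ½ × 6.4019 × 18.5013 = 59.2217.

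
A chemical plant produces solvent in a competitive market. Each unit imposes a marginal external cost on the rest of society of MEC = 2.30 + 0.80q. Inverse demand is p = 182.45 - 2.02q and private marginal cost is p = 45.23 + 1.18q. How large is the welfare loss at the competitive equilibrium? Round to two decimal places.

Market equilibrium (private): 45.23 + 1.18q = 182.45 - 2.02q → q_m = 42.8813.
Social marginal cost = private MC + MEC = 47.53 + 1.98q.
Set SMC = demand: 47.53 + 1.98q = 182.45 - 2.02q → q* = 33.7300.
Height of the DWL triangle at q_m is SMC(q_m) − demand(q_m) = MEC(q_m) = 36.6050.
DWL = ½ × 9.1513 × 36.6050 = 167.4917.

DWL = 167.49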